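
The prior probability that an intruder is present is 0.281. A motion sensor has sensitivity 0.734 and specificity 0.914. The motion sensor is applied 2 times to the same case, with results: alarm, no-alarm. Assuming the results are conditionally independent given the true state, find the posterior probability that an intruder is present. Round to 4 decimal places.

Posterior P(H) ≈ 0.4926

Let H be the event that an intruder is present; start with P(H) = 0.281. P('alarm'|H) = 0.734, P('alarm'|¬H) = 0.086.
Update on result 1 ('alarm'): P(H) ← 0.734·0.2810 / (0.734·0.2810 + 0.086·0.7190) = 0.20625/0.26809 = 0.7694.
Update on result 2 ('no-alarm'): P(H) ← 0.266·0.7694 / (0.266·0.7694 + 0.914·0.2306) = 0.20465/0.41546 = 0.4926.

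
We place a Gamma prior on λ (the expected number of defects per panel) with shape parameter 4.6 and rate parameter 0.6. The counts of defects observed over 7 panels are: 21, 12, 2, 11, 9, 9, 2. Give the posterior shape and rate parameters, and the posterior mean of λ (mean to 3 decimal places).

Posterior: Gamma(shape=70.6, rate=7.6); mean ≈ 9.289

The Poisson likelihood adds the total count to the shape and the number of exposure periods to the rate. Here ∑xᵢ = 66 and n = 7, so shape 4.6→70.6 and rate 0.6→7.6.
Posterior mean = shape/rate = 70.6/7.6 = 9.289.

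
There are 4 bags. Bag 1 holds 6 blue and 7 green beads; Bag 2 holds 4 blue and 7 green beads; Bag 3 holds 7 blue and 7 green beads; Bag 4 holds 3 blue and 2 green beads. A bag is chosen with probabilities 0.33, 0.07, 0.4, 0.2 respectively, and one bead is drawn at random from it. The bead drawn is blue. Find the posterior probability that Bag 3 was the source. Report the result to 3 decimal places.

P(blue|Bag 1) = 0.4615; P(blue|Bag 2) = 0.3636; P(blue|Bag 3) = 0.5; P(blue|Bag 4) = 0.6.
Prior × likelihood for each source: 0.33·0.4615=0.1523, 0.07·0.3636=0.02545, 0.4·0.5=0.2000, 0.2·0.6=0.1200. Summing gives P(blue) = 0.49776.
P(Bag 3 | blue) = 0.2000 / 0.49776 = 0.402.

Posterior probability ≈ 0.402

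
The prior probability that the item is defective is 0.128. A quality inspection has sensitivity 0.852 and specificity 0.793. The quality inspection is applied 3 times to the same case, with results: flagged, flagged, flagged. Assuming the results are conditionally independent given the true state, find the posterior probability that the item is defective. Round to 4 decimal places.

Posterior P(H) ≈ 0.9110

Let H be the event that the item is defective; start with P(H) = 0.128. P('flagged'|H) = 0.852, P('flagged'|¬H) = 0.207.
Update on result 1 ('flagged'): P(H) ← 0.852·0.1280 / (0.852·0.1280 + 0.207·0.8720) = 0.10906/0.28956 = 0.3766.
Update on result 2 ('flagged'): P(H) ← 0.852·0.3766 / (0.852·0.3766 + 0.207·0.6234) = 0.32089/0.44992 = 0.7132.
Update on result 3 ('flagged'): P(H) ← 0.852·0.7132 / (0.852·0.7132 + 0.207·0.2868) = 0.60765/0.66701 = 0.9110.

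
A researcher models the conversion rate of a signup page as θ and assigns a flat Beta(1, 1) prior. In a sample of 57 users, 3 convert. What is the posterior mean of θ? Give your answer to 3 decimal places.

The binomial likelihood is conjugate to the Beta prior: with 3 successes and 54 failures, the posterior is Beta(1+3, 1+54) = Beta(4, 55).
E[θ | data] = 4/(4+55) = 0.068.

Posterior mean ≈ 0.068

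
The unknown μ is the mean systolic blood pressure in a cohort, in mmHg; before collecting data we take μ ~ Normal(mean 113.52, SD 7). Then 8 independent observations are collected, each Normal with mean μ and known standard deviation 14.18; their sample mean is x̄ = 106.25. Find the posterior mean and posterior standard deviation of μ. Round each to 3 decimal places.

Posterior mean ≈ 108.715; posterior SD ≈ 4.076

Prior precision 1/τ₀² = 1/7² = 0.0204082; data precision n/σ² = 8/14.18² = 0.0397867.
Posterior precision = 0.0204082 + 0.0397867 = 0.0601948, giving posterior SD = 1/√0.0601948 = 4.076.
Posterior mean = (0.0204082·113.52 + 0.0397867·106.25) / 0.0601948 = 108.715.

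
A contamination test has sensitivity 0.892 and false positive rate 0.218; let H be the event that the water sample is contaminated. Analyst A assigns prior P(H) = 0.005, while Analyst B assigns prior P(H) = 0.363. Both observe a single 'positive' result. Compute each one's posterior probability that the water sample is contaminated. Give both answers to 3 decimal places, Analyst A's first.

Analyst A: 0.020; Analyst B: 0.700

P('+'|H) = 0.892, P('+'|¬H) = 0.218.
Analyst A: numerator 0.892·0.005 = 0.0044600; evidence = 0.0044600+0.218·0.995 = 0.22137; posterior = 0.020.
Analyst B: numerator 0.892·0.363 = 0.32380; evidence = 0.32380+0.218·0.637 = 0.46266; posterior = 0.700.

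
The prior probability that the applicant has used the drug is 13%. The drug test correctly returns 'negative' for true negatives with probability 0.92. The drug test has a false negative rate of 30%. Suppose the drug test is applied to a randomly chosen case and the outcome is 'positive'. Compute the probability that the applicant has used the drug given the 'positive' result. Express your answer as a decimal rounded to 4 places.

Let H be the event that the applicant has used the drug. P(H) = 0.13, so P(¬H) = 0.87. With E the 'positive' result, P(E|H) = 0.7 and P(E|¬H) = 0.08.
P(E) = 0.7·0.13 + 0.08·0.87 = 0.091000 + 0.069600 = 0.16060.
By Bayes' theorem, P(H|E) = 0.091000 / 0.16060 = 0.5666.

P(H | E) ≈ 0.5666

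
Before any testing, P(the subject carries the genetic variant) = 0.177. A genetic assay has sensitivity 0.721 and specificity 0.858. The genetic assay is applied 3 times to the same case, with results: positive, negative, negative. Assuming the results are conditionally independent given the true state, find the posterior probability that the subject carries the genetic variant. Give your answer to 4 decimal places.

Let H be the event that the subject carries the genetic variant; start with P(H) = 0.177. P('positive'|H) = 0.721, P('positive'|¬H) = 0.142.
Update on result 1 ('positive'): P(H) ← 0.721·0.1770 / (0.721·0.1770 + 0.142·0.8230) = 0.12762/0.24448 = 0.5220.
Update on result 2 ('negative'): P(H) ← 0.279·0.5220 / (0.279·0.5220 + 0.858·0.4780) = 0.14563/0.55577 = 0.2620.
Update on result 3 ('negative'): P(H) ← 0.279·0.2620 / (0.279·0.2620 + 0.858·0.7380) = 0.073109/0.70628 = 0.1035.

Posterior P(H) ≈ 0.1035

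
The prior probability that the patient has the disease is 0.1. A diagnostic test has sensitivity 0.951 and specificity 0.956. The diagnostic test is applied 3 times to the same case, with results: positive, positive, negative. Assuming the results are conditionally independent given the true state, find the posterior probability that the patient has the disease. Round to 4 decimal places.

Posterior P(H) ≈ 0.7268

With H the event that the patient has the disease, the joint likelihood of the observed sequence is P(data|H) = 0.951·0.951·0.049 = 0.044316 and P(data|¬H) = 0.044·0.044·0.956 = 0.0018508.
Bayes: P(H|data) = 0.1·0.044316 / (0.1·0.044316 + 0.9·0.0018508) = 0.0044316/0.0060973 = 0.7268.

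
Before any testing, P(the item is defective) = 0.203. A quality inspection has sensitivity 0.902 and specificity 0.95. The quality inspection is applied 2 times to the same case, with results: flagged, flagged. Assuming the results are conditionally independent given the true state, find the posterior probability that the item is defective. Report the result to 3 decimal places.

Posterior P(H) ≈ 0.988

With H the event that the item is defective, the joint likelihood of the observed sequence is P(data|H) = 0.902·0.902 = 0.81360 and P(data|¬H) = 0.05·0.05 = 0.0025000.
Bayes: P(H|data) = 0.203·0.81360 / (0.203·0.81360 + 0.797·0.0025000) = 0.16516/0.16715 = 0.9881.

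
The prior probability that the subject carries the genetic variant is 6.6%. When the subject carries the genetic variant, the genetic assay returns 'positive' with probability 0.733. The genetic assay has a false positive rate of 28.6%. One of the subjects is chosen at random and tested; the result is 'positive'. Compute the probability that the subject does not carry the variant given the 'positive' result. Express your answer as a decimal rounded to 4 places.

Let H be the event that the subject carries the genetic variant. P(H) = 0.066, so P(¬H) = 0.934. With E the 'positive' result, P(E|H) = 0.733 and P(E|¬H) = 0.286.
P(E) = 0.733·0.066 + 0.286·0.934 = 0.048378 + 0.26712 = 0.31550.
By Bayes' theorem, P(H|E) = 0.048378 / 0.31550 = 0.1533. Hence P(¬H|E) = 1 − 0.1533 = 0.8467.

P(¬H | E) ≈ 0.8467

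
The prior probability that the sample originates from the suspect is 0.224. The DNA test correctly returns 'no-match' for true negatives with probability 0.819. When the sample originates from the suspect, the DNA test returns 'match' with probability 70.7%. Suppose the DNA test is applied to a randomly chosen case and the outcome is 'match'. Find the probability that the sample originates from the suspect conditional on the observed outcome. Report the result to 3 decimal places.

Write H for 'the sample originates from the suspect'. Prior odds H:¬H = 0.224/0.776 = 0.28866. For the 'match' outcome, the likelihood ratio is 0.707/0.181 = 3.9061.
Posterior odds = 0.28866 × 3.9061 = 1.1275, so P(H|E) = 1.1275/(1+1.1275) = 0.530.

P(H | E) ≈ 0.530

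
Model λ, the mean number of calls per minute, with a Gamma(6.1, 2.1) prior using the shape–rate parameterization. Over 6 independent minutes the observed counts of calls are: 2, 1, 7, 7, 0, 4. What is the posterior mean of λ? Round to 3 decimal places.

Posterior mean ≈ 3.346

Total count ∑xᵢ = 21 over n = 6 minutes.
Gamma is conjugate to the Poisson likelihood: posterior is Gamma(shape = 6.1+21 = 27.1, rate = 2.1+6 = 8.1).
Posterior mean = shape/rate = 27.1/8.1 = 3.346.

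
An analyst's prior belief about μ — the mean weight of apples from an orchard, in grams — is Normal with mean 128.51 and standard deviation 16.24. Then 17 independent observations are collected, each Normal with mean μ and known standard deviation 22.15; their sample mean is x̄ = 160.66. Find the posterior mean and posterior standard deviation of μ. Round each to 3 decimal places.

Prior precision 1/τ₀² = 1/16.24² = 0.00379165; data precision n/σ² = 17/22.15² = 0.0346499.
Posterior precision = 0.00379165 + 0.0346499 = 0.0384415, giving posterior SD = 1/√0.0384415 = 5.100.
Posterior mean = (0.00379165·128.51 + 0.0346499·160.66) / 0.0384415 = 157.489.

Posterior mean ≈ 157.489; posterior SD ≈ 5.100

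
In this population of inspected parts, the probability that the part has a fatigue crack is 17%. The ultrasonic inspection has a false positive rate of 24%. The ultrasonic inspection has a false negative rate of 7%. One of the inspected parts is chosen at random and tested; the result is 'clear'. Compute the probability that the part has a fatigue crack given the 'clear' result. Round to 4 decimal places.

P(H | E) ≈ 0.0185

Let H be the event that the part has a fatigue crack. P(H) = 0.17, so P(¬H) = 0.83. With E the 'clear' result, P(E|H) = 0.07 and P(E|¬H) = 0.76.
P(E) = 0.07·0.17 + 0.76·0.83 = 0.011900 + 0.63080 = 0.64270.
By Bayes' theorem, P(H|E) = 0.011900 / 0.64270 = 0.0185.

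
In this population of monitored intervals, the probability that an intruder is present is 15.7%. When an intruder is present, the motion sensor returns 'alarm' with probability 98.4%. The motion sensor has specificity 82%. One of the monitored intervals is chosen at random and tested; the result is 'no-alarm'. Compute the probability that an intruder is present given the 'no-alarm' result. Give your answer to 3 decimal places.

P(H | E) ≈ 0.004

Write H for 'an intruder is present'. Prior odds H:¬H = 0.157/0.843 = 0.18624. For the 'no-alarm' outcome, the likelihood ratio is 0.016/0.82 = 0.019512.
Posterior odds = 0.18624 × 0.019512 = 0.0036339, so P(H|E) = 0.0036339/(1+0.0036339) = 0.004.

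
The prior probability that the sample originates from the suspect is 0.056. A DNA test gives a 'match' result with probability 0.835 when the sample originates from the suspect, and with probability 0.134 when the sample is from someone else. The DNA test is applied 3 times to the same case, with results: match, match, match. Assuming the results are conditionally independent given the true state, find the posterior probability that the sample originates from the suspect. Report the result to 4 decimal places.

Let H be the event that the sample originates from the suspect; start with P(H) = 0.056. P('match'|H) = 0.835, P('match'|¬H) = 0.134.
Update on result 1 ('match'): P(H) ← 0.835·0.0560 / (0.835·0.0560 + 0.134·0.9440) = 0.046760/0.17326 = 0.2699.
Update on result 2 ('match'): P(H) ← 0.835·0.2699 / (0.835·0.2699 + 0.134·0.7301) = 0.22536/0.32319 = 0.6973.
Update on result 3 ('match'): P(H) ← 0.835·0.6973 / (0.835·0.6973 + 0.134·0.3027) = 0.58223/0.62280 = 0.9349.

Posterior P(H) ≈ 0.9349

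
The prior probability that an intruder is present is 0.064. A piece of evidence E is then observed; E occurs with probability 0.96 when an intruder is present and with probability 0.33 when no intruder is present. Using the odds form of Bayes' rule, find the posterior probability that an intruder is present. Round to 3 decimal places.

Posterior probability ≈ 0.166

Prior odds = 0.064/(1−0.064) = 0.068376.
Likelihood ratio for E = 0.96/0.33 = 2.9091.
Posterior odds = prior odds × LR = 0.19891.
Posterior probability = odds/(1+odds) = 0.19891/1.1989 = 0.166.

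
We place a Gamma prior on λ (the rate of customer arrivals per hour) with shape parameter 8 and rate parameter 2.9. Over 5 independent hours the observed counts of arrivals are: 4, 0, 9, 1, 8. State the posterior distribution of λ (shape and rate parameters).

Total count ∑xᵢ = 22 over n = 5 hours.
Gamma is conjugate to the Poisson likelihood: posterior is Gamma(shape = 8+22 = 30, rate = 2.9+5 = 7.9).

Posterior: Gamma(shape=30, rate=7.9)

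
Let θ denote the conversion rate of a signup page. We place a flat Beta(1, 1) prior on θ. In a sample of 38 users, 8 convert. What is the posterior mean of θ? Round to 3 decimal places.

The binomial likelihood is conjugate to the Beta prior: with 8 successes and 30 failures, the posterior is Beta(1+8, 1+30) = Beta(9, 31).
E[θ | data] = 9/(9+31) = 0.225.

Posterior mean ≈ 0.225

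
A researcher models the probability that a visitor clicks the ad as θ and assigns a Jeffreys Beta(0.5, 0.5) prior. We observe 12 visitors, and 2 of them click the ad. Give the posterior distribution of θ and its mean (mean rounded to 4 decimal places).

The binomial likelihood is conjugate to the Beta prior: with 2 successes and 10 failures, the posterior is Beta(0.5+2, 0.5+10) = Beta(2.5, 10.5).
Posterior mean = α/(α+β) = 2.5/13 = 0.1923.

Posterior: Beta(2.5, 10.5); mean ≈ 0.1923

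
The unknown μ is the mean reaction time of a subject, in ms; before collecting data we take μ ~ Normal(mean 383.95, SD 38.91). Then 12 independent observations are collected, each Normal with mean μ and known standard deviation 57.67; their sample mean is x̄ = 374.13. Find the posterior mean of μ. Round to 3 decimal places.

With known σ, the Normal prior is conjugate. Weight on the data is w = (n/σ²)/(n/σ² + 1/τ₀²) = 0.00360812/(0.00360812+0.00066051) = 0.84526.
Posterior mean = w·x̄ + (1−w)·μ₀ = 0.84526·374.13 + 0.15474·383.95 = 375.649.

Posterior mean ≈ 375.649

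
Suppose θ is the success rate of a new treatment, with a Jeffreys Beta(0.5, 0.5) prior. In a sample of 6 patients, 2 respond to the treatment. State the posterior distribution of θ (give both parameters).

Observing 2 successes and 4 failures updates Beta(0.5, 0.5) by adding the success and failure counts to the two shape parameters: α = 0.5+2 = 2.5, β = 0.5+4 = 4.5.

Posterior: Beta(2.5, 4.5)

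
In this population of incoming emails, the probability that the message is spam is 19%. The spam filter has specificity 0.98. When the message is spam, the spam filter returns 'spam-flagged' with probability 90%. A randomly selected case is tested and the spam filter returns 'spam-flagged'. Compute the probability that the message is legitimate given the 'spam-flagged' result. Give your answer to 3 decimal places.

Write H for 'the message is spam'. Prior odds H:¬H = 0.19/0.81 = 0.23457. For the 'spam-flagged' outcome, the likelihood ratio is 0.9/0.02 = 45.000.
Posterior odds = 0.23457 × 45.000 = 10.556, so P(H|E) = 10.556/(1+10.556) = 0.913. Then P(¬H|E) = 1 − 0.913 = 0.087.

P(¬H | E) ≈ 0.087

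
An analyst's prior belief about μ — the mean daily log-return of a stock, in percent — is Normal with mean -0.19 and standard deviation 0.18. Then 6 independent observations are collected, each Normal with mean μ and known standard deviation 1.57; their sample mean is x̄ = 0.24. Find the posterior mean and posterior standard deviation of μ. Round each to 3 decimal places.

Posterior mean ≈ -0.159; posterior SD ≈ 0.173

Prior precision 1/τ₀² = 1/0.18² = 30.8642; data precision n/σ² = 6/1.57² = 2.43418.
Posterior precision = 30.8642 + 2.43418 = 33.2984, giving posterior SD = 1/√33.2984 = 0.173.
Posterior mean = (30.8642·-0.19 + 2.43418·0.24) / 33.2984 = -0.159.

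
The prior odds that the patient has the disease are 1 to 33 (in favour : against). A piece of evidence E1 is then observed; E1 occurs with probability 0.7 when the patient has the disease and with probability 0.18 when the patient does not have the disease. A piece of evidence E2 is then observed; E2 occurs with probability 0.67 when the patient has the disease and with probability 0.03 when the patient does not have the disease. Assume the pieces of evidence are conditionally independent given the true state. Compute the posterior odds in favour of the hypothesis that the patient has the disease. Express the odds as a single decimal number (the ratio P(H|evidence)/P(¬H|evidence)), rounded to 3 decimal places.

Prior odds = 1/33 = 0.030303.
Likelihood ratio for E1 = 0.7/0.18 = 3.8889.
Likelihood ratio for E2 = 0.67/0.03 = 22.333.
Posterior odds = prior odds × LR₁ × LR₂ = 2.6319.

Posterior odds ≈ 2.632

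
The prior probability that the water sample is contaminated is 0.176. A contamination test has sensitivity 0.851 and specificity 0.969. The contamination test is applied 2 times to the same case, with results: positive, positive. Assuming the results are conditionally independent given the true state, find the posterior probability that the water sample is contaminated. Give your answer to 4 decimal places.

With H the event that the water sample is contaminated, the joint likelihood of the observed sequence is P(data|H) = 0.851·0.851 = 0.72420 and P(data|¬H) = 0.031·0.031 = 0.00096100.
Bayes: P(H|data) = 0.176·0.72420 / (0.176·0.72420 + 0.824·0.00096100) = 0.12746/0.12825 = 0.9938.

Posterior P(H) ≈ 0.9938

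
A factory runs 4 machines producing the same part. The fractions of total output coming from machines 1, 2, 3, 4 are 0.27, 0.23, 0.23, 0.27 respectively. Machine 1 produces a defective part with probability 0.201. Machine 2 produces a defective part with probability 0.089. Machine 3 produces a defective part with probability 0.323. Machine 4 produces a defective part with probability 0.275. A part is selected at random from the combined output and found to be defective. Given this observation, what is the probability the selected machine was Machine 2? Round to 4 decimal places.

P(defective|M1) = 0.201; P(defective|M2) = 0.089; P(defective|M3) = 0.323; P(defective|M4) = 0.275.
Prior × likelihood for each source: 0.27·0.201=0.05427, 0.23·0.089=0.02047, 0.23·0.323=0.07429, 0.27·0.275=0.07425. Summing gives P(defective) = 0.22328.
P(Machine 2 | defective) = 0.02047 / 0.22328 = 0.0917.

Posterior probability ≈ 0.0917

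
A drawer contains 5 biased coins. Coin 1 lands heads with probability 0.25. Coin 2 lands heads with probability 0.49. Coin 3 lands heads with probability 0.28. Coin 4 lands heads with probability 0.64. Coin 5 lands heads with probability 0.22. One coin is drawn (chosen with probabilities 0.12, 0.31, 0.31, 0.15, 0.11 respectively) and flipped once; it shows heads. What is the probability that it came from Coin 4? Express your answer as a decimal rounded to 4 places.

Posterior probability ≈ 0.2469

Tabulate prior·likelihood by source: [1] prior 0.12, lik 0.25, product 0.03000; [2] prior 0.31, lik 0.49, product 0.1519; [3] prior 0.31, lik 0.28, product 0.08680; [4] prior 0.15, lik 0.64, product 0.09600; [5] prior 0.11, lik 0.22, product 0.02420.
Normalizing constant = 0.38890; the posterior for Coin 4 is its product over the sum, 0.09600/0.38890 = 0.2469.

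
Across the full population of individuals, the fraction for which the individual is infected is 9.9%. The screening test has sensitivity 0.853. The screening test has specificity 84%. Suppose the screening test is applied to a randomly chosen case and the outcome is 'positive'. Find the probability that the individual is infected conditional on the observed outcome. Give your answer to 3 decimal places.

P(H | E) ≈ 0.369

Let H be the event that the individual is infected. P(H) = 0.099, so P(¬H) = 0.901. With E the 'positive' result, P(E|H) = 0.853 and P(E|¬H) = 0.16.
P(E) = 0.853·0.099 + 0.16·0.901 = 0.084447 + 0.14416 = 0.22861.
By Bayes' theorem, P(H|E) = 0.084447 / 0.22861 = 0.369.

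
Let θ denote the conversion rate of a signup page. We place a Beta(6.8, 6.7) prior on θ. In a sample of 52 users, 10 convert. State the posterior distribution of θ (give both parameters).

Posterior: Beta(16.8, 48.7)

Observing 10 successes and 42 failures updates Beta(6.8, 6.7) by adding the success and failure counts to the two shape parameters: α = 6.8+10 = 16.8, β = 6.7+42 = 48.7.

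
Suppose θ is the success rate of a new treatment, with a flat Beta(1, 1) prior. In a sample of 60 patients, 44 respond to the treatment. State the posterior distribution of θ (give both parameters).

Observing 44 successes and 16 failures updates Beta(1, 1) by adding the success and failure counts to the two shape parameters: α = 1+44 = 45, β = 1+16 = 17.

Posterior: Beta(45, 17)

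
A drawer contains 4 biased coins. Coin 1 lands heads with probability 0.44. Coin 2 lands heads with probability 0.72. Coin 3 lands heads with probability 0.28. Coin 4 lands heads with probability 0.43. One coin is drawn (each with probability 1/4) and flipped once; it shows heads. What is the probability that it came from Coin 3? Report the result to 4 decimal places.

Tabulate prior·likelihood by source: [1] prior 0.25, lik 0.44, product 0.1100; [2] prior 0.25, lik 0.72, product 0.1800; [3] prior 0.25, lik 0.28, product 0.07000; [4] prior 0.25, lik 0.43, product 0.1075.
Normalizing constant = 0.46750; the posterior for Coin 3 is its product over the sum, 0.07000/0.46750 = 0.1497.

Posterior probability ≈ 0.1497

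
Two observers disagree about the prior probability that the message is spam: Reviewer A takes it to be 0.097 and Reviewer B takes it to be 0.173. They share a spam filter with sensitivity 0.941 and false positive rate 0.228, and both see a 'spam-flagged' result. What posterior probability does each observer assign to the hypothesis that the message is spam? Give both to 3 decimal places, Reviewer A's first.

P('+'|H) = 0.941, P('+'|¬H) = 0.228.
Reviewer A: numerator 0.941·0.097 = 0.091277; evidence = 0.091277+0.228·0.903 = 0.29716; posterior = 0.307.
Reviewer B: numerator 0.941·0.173 = 0.16279; evidence = 0.16279+0.228·0.827 = 0.35135; posterior = 0.463.

Reviewer A: 0.307; Reviewer B: 0.463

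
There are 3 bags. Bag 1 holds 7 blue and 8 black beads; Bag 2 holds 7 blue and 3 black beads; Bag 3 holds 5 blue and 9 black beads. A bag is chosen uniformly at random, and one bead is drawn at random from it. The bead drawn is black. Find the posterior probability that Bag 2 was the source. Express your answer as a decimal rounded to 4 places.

Tabulate prior·likelihood by source: [1] prior 0.333333, lik 0.5333, product 0.1778; [2] prior 0.333333, lik 0.3, product 0.1000; [3] prior 0.333333, lik 0.6429, product 0.2143.
Normalizing constant = 0.49206; the posterior for Bag 2 is its product over the sum, 0.1000/0.49206 = 0.2032.

Posterior probability ≈ 0.2032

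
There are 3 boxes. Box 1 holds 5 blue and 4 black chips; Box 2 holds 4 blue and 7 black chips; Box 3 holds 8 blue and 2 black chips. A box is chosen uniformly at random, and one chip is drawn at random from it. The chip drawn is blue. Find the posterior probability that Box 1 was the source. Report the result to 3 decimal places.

Posterior probability ≈ 0.323

Tabulate prior·likelihood by source: [1] prior 0.333333, lik 0.5556, product 0.1852; [2] prior 0.333333, lik 0.3636, product 0.1212; [3] prior 0.333333, lik 0.8, product 0.2667.
Normalizing constant = 0.57306; the posterior for Box 1 is its product over the sum, 0.1852/0.57306 = 0.323.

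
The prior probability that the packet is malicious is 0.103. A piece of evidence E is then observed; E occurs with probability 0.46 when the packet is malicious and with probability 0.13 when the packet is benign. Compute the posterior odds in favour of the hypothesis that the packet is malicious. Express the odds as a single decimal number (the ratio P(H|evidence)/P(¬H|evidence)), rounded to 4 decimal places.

Prior odds = 0.103/(1−0.103) = 0.11483.
Likelihood ratio for E = 0.46/0.13 = 3.5385.
Posterior odds = prior odds × LR = 0.40631.

Posterior odds ≈ 0.4063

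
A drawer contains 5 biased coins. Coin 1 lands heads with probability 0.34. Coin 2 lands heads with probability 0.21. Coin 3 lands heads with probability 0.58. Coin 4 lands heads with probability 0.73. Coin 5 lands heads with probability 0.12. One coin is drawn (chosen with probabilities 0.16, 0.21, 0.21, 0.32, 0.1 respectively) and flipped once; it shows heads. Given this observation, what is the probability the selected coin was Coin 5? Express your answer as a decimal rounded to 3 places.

Posterior probability ≈ 0.026

Tabulate prior·likelihood by source: [1] prior 0.16, lik 0.34, product 0.05440; [2] prior 0.21, lik 0.21, product 0.04410; [3] prior 0.21, lik 0.58, product 0.1218; [4] prior 0.32, lik 0.73, product 0.2336; [5] prior 0.1, lik 0.12, product 0.01200.
Normalizing constant = 0.46590; the posterior for Coin 5 is its product over the sum, 0.01200/0.46590 = 0.026.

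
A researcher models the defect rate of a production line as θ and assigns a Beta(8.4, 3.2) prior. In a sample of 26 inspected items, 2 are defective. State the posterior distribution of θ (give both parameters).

Posterior: Beta(10.4, 27.2)

Observing 2 successes and 24 failures updates Beta(8.4, 3.2) by adding the success and failure counts to the two shape parameters: α = 8.4+2 = 10.4, β = 3.2+24 = 27.2.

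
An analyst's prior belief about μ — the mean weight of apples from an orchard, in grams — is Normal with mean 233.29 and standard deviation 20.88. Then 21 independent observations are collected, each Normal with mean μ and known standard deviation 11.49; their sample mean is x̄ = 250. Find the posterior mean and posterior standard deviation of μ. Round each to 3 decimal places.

Prior precision 1/τ₀² = 1/20.88² = 0.00229371; data precision n/σ² = 21/11.49² = 0.159067.
Posterior precision = 0.00229371 + 0.159067 = 0.161360, giving posterior SD = 1/√0.161360 = 2.489.
Posterior mean = (0.00229371·233.29 + 0.159067·250) / 0.161360 = 249.762.

Posterior mean ≈ 249.762; posterior SD ≈ 2.489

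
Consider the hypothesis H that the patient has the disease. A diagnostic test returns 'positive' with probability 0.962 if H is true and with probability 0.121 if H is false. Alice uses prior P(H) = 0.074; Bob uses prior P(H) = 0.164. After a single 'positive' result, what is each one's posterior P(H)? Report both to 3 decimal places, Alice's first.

Alice: 0.389; Bob: 0.609

P('+'|H) = 0.962, P('+'|¬H) = 0.121.
Alice: numerator 0.962·0.074 = 0.071188; evidence = 0.071188+0.121·0.926 = 0.18323; posterior = 0.389.
Bob: numerator 0.962·0.164 = 0.15777; evidence = 0.15777+0.121·0.836 = 0.25892; posterior = 0.609.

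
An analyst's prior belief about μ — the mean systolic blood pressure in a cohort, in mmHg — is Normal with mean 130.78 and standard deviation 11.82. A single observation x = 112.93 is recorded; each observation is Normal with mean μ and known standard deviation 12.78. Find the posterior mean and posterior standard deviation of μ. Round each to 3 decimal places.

Posterior mean ≈ 122.551; posterior SD ≈ 8.678

With known σ, the Normal prior is conjugate. Weight on the data is w = (n/σ²)/(n/σ² + 1/τ₀²) = 0.00612263/(0.00612263+0.00715756) = 0.46103.
Posterior mean = w·x̄ + (1−w)·μ₀ = 0.46103·112.93 + 0.53897·130.78 = 122.551. Posterior variance = 1/(0.00612263+0.00715756) = 75.3001, so SD = 8.678.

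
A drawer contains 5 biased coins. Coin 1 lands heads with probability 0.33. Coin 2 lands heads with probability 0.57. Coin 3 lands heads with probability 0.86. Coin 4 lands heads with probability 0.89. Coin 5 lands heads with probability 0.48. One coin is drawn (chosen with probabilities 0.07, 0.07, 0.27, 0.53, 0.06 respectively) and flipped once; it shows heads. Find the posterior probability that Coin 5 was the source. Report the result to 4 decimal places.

Tabulate prior·likelihood by source: [1] prior 0.07, lik 0.33, product 0.02310; [2] prior 0.07, lik 0.57, product 0.03990; [3] prior 0.27, lik 0.86, product 0.2322; [4] prior 0.53, lik 0.89, product 0.4717; [5] prior 0.06, lik 0.48, product 0.02880.
Normalizing constant = 0.79570; the posterior for Coin 5 is its product over the sum, 0.02880/0.79570 = 0.0362.

Posterior probability ≈ 0.0362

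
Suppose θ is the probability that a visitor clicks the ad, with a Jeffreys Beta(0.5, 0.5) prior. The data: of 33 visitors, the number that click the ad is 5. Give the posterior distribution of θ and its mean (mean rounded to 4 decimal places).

Observing 5 successes and 28 failures updates Beta(0.5, 0.5) by adding the success and failure counts to the two shape parameters: α = 0.5+5 = 5.5, β = 0.5+28 = 28.5.
E[θ | data] = 5.5/(5.5+28.5) = 0.1618.

Posterior: Beta(5.5, 28.5); mean ≈ 0.1618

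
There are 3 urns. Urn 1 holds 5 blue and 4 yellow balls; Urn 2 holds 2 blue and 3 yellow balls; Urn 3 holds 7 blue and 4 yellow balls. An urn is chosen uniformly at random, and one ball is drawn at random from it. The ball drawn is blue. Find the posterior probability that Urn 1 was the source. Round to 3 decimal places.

Tabulate prior·likelihood by source: [1] prior 0.333333, lik 0.5556, product 0.1852; [2] prior 0.333333, lik 0.4, product 0.1333; [3] prior 0.333333, lik 0.6364, product 0.2121.
Normalizing constant = 0.53064; the posterior for Urn 1 is its product over the sum, 0.1852/0.53064 = 0.349.

Posterior probability ≈ 0.349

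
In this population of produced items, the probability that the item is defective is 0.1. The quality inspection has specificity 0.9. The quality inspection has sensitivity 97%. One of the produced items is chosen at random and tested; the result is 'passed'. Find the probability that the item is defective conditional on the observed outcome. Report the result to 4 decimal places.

P(H | E) ≈ 0.0037

Let H be the event that the item is defective. P(H) = 0.1, so P(¬H) = 0.9. With E the 'passed' result, P(E|H) = 0.03 and P(E|¬H) = 0.9.
P(E) = 0.03·0.1 + 0.9·0.9 = 0.0030000 + 0.81000 = 0.81300.
By Bayes' theorem, P(H|E) = 0.0030000 / 0.81300 = 0.0037.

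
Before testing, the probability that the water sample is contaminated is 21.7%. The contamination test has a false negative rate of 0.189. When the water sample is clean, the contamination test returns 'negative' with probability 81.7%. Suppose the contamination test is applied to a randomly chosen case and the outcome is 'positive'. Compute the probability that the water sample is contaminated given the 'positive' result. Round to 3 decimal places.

Write H for 'the water sample is contaminated'. Prior odds H:¬H = 0.217/0.783 = 0.27714. For the 'positive' outcome, the likelihood ratio is 0.811/0.183 = 4.4317.
Posterior odds = 0.27714 × 4.4317 = 1.2282, so P(H|E) = 1.2282/(1+1.2282) = 0.551.

P(H | E) ≈ 0.551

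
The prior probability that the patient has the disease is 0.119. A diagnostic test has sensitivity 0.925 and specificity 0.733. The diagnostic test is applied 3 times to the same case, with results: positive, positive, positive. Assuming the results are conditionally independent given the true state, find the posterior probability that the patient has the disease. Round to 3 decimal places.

Posterior P(H) ≈ 0.849

Let H be the event that the patient has the disease; start with P(H) = 0.119. P('positive'|H) = 0.925, P('positive'|¬H) = 0.267.
Update on result 1 ('positive'): P(H) ← 0.925·0.1190 / (0.925·0.1190 + 0.267·0.8810) = 0.11008/0.34530 = 0.3188.
Update on result 2 ('positive'): P(H) ← 0.925·0.3188 / (0.925·0.3188 + 0.267·0.6812) = 0.29487/0.47676 = 0.6185.
Update on result 3 ('positive'): P(H) ← 0.925·0.6185 / (0.925·0.6185 + 0.267·0.3815) = 0.57211/0.67397 = 0.8489.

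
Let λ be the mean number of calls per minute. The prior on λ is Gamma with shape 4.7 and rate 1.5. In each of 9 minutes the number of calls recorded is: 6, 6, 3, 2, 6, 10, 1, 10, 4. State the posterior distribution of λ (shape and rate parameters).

Total count ∑xᵢ = 48 over n = 9 minutes.
Gamma is conjugate to the Poisson likelihood: posterior is Gamma(shape = 4.7+48 = 52.7, rate = 1.5+9 = 10.5).

Posterior: Gamma(shape=52.7, rate=10.5)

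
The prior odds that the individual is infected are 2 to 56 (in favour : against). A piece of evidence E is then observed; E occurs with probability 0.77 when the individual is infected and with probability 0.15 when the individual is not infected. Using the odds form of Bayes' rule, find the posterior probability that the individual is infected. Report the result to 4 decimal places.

Prior odds = 2/56 = 0.035714.
Likelihood ratio for E = 0.77/0.15 = 5.1333.
Posterior odds = prior odds × LR = 0.18333.
Posterior probability = odds/(1+odds) = 0.18333/1.1833 = 0.1549.

Posterior probability ≈ 0.1549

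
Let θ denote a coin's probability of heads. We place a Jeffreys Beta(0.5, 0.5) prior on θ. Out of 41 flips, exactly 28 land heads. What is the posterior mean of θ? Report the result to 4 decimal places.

Posterior mean ≈ 0.6786

The binomial likelihood is conjugate to the Beta prior: with 28 successes and 13 failures, the posterior is Beta(0.5+28, 0.5+13) = Beta(28.5, 13.5).
E[θ | data] = 28.5/(28.5+13.5) = 0.6786.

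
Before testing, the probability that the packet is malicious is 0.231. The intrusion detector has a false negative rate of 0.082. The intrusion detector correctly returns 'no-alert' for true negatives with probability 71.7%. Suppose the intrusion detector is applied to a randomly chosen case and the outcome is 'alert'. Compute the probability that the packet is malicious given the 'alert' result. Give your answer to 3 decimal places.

Let H be the event that the packet is malicious. P(H) = 0.231, so P(¬H) = 0.769. With E the 'alert' result, P(E|H) = 0.918 and P(E|¬H) = 0.283.
P(E) = 0.918·0.231 + 0.283·0.769 = 0.21206 + 0.21763 = 0.42968.
By Bayes' theorem, P(H|E) = 0.21206 / 0.42968 = 0.494.

P(H | E) ≈ 0.494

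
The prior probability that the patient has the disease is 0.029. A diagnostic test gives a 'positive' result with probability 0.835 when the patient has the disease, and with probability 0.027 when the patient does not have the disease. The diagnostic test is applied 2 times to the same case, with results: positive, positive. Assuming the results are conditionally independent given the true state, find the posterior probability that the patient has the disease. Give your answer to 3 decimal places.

Posterior P(H) ≈ 0.966

With H the event that the patient has the disease, the joint likelihood of the observed sequence is P(data|H) = 0.835·0.835 = 0.69722 and P(data|¬H) = 0.027·0.027 = 0.00072900.
Bayes: P(H|data) = 0.029·0.69722 / (0.029·0.69722 + 0.971·0.00072900) = 0.020220/0.020927 = 0.9662.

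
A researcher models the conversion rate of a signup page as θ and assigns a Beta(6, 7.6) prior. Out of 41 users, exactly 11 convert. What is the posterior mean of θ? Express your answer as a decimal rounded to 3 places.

Posterior mean ≈ 0.311

The binomial likelihood is conjugate to the Beta prior: with 11 successes and 30 failures, the posterior is Beta(6+11, 7.6+30) = Beta(17, 37.6).
E[θ | data] = 17/(17+37.6) = 0.311.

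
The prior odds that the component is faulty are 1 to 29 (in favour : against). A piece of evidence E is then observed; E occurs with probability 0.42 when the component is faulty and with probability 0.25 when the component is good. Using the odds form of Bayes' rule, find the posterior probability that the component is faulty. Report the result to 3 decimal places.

Posterior probability ≈ 0.055

Prior odds = 1/29 = 0.034483.
Likelihood ratio for E = 0.42/0.25 = 1.6800.
Posterior odds = prior odds × LR = 0.057931.
Posterior probability = odds/(1+odds) = 0.057931/1.0579 = 0.055.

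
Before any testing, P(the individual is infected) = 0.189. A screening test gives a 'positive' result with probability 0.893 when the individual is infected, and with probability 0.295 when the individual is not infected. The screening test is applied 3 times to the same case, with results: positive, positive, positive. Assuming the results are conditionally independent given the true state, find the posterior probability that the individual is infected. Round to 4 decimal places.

Let H be the event that the individual is infected; start with P(H) = 0.189. P('positive'|H) = 0.893, P('positive'|¬H) = 0.295.
Update on result 1 ('positive'): P(H) ← 0.893·0.1890 / (0.893·0.1890 + 0.295·0.8110) = 0.16878/0.40802 = 0.4136.
Update on result 2 ('positive'): P(H) ← 0.893·0.4136 / (0.893·0.4136 + 0.295·0.5864) = 0.36939/0.54236 = 0.6811.
Update on result 3 ('positive'): P(H) ← 0.893·0.6811 / (0.893·0.6811 + 0.295·0.3189) = 0.60820/0.70228 = 0.8660.

Posterior P(H) ≈ 0.8660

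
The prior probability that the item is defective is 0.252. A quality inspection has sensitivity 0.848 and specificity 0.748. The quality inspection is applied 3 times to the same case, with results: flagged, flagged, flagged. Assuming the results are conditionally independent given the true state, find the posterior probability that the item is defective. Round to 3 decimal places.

Posterior P(H) ≈ 0.928

Let H be the event that the item is defective; start with P(H) = 0.252. P('flagged'|H) = 0.848, P('flagged'|¬H) = 0.252.
Update on result 1 ('flagged'): P(H) ← 0.848·0.2520 / (0.848·0.2520 + 0.252·0.7480) = 0.21370/0.40219 = 0.5313.
Update on result 2 ('flagged'): P(H) ← 0.848·0.5313 / (0.848·0.5313 + 0.252·0.4687) = 0.45057/0.56867 = 0.7923.
Update on result 3 ('flagged'): P(H) ← 0.848·0.7923 / (0.848·0.7923 + 0.252·0.2077) = 0.67188/0.72422 = 0.9277.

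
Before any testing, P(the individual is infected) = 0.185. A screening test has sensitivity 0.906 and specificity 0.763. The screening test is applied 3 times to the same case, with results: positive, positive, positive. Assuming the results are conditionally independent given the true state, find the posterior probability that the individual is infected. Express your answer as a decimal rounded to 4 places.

Posterior P(H) ≈ 0.9269

Let H be the event that the individual is infected; start with P(H) = 0.185. P('positive'|H) = 0.906, P('positive'|¬H) = 0.237.
Update on result 1 ('positive'): P(H) ← 0.906·0.1850 / (0.906·0.1850 + 0.237·0.8150) = 0.16761/0.36077 = 0.4646.
Update on result 2 ('positive'): P(H) ← 0.906·0.4646 / (0.906·0.4646 + 0.237·0.5354) = 0.42092/0.54781 = 0.7684.
Update on result 3 ('positive'): P(H) ← 0.906·0.7684 / (0.906·0.7684 + 0.237·0.2316) = 0.69614/0.75104 = 0.9269.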